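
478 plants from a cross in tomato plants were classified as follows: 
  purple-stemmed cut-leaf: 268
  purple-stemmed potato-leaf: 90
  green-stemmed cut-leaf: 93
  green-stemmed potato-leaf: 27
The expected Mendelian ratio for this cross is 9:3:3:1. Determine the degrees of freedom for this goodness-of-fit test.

A goodness-of-fit test with 4 phenotype classes has df = 4 − 1 = 3.

3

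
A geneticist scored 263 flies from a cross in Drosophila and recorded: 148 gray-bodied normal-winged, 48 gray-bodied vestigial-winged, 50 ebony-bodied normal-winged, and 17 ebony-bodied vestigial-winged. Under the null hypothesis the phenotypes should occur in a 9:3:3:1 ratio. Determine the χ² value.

The 9:3:3:1 ratio has 16 parts, so with N = 263 the expected counts are:
  gray-bodied normal-winged: 263 × 9/16 = 147.9375
  gray-bodied vestigial-winged: 263 × 3/16 = 49.3125
  ebony-bodied normal-winged: 263 × 3/16 = 49.3125
  ebony-bodied vestigial-winged: 263 × 1/16 = 16.4375
χ² = Σ (O − E)² / E
  gray-bodied normal-winged: (148 − 147.9375)² / 147.9375 = 0.0000
  gray-bodied vestigial-winged: (48 − 49.3125)² / 49.3125 = 0.0349
  ebony-bodied normal-winged: (50 − 49.3125)² / 49.3125 = 0.0096
  ebony-bodied vestigial-winged: (17 − 16.4375)² / 16.4375 = 0.0192
χ² = 0.0000 + 0.0349 + 0.0096 + 0.0192 = 0.0637 ≈ 0.064

0.064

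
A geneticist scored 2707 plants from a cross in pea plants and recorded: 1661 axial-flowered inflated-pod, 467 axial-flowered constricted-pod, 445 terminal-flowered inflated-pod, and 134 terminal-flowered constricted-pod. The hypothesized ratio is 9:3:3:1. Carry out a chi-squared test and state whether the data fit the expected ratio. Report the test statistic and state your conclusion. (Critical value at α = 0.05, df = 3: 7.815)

The 9:3:3:1 ratio has 16 parts, so with N = 2707 the expected counts are:
  axial-flowered inflated-pod: 2707 × 9/16 = 1522.6875
  axial-flowered constricted-pod: 2707 × 3/16 = 507.5625
  terminal-flowered inflated-pod: 2707 × 3/16 = 507.5625
  terminal-flowered constricted-pod: 2707 × 1/16 = 169.1875
χ² = Σ (O − E)² / E
  axial-flowered inflated-pod: (1661 − 1522.6875)² / 1522.6875 = 12.5635
  axial-flowered constricted-pod: (467 − 507.5625)² / 507.5625 = 3.2416
  terminal-flowered inflated-pod: (445 − 507.5625)² / 507.5625 = 7.7115
  terminal-flowered constricted-pod: (134 − 169.1875)² / 169.1875 = 7.3183
χ² = 12.5635 + 3.2416 + 7.7115 + 7.3183 = 30.8349 ≈ 30.835
Degrees of freedom = 4 − 1 = 3; critical value at α = 0.05 is 7.815.
Since 30.835 > 7.815, we reject the null hypothesis — the data do not fit the 9:3:3:1 ratio.

30.835; not consistent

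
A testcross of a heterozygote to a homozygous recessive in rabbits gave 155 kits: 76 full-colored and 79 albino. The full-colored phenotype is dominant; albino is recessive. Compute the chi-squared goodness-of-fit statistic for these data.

A testcross of a heterozygote (Aa × aa) gives a 1:1 phenotypic ratio.
Expected counts for N = 155 under a 1:1 ratio (total parts = 2):
  full-colored: 155 × 1/2 = 77.5
  albino: 155 × 1/2 = 77.5
χ² = Σ (O − E)² / E
  full-colored: (76 − 77.5)² / 77.5 = 0.0290
  albino: (79 − 77.5)² / 77.5 = 0.0290
χ² = 0.0290 + 0.0290 = 0.058

0.058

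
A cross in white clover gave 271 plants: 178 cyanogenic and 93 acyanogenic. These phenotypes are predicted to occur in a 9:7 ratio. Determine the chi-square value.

9.798

The 9:7 ratio has 16 parts, so with N = 271 the expected counts are:
  cyanogenic: 271 × 9/16 = 152.4375
  acyanogenic: 271 × 7/16 = 118.5625
χ² = Σ (O − E)² / E
  cyanogenic: (178 − 152.4375)² / 152.4375 = 4.2866
  acyanogenic: (93 − 118.5625)² / 118.5625 = 5.5114
χ² = 4.2866 + 5.5114 = 9.798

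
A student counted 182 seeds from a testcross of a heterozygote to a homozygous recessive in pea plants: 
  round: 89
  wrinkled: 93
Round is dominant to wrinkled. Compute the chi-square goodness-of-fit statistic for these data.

A testcross of a heterozygote (Aa × aa) gives a 1:1 phenotypic ratio.
Expected counts for N = 182 under a 1:1 ratio (total parts = 2):
  round: 182 × 1/2 = 91
  wrinkled: 182 × 1/2 = 91
χ² = Σ (O − E)² / E
  round: (89 − 91)² / 91 = 0.0440
  wrinkled: (93 − 91)² / 91 = 0.0440
χ² = 0.0440 + 0.0440 = 0.088

0.088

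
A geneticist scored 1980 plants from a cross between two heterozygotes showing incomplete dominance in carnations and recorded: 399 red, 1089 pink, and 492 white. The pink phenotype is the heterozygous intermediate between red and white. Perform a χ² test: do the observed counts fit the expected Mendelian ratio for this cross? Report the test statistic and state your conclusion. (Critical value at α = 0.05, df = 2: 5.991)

28.536; not consistent

With incomplete dominance, a heterozygote × heterozygote cross gives a 1:2:1 phenotypic ratio.
Total ratio parts = 4. Expected numbers out of 1980:
  red: 1980 × 1/4 = 495
  pink: 1980 × 2/4 = 990
  white: 1980 × 1/4 = 495
χ² = Σ (O − E)² / E
  red: (399 − 495)² / 495 = 18.6182
  pink: (1089 − 990)² / 990 = 9.9000
  white: (492 − 495)² / 495 = 0.0182
χ² = 18.6182 + 9.9000 + 0.0182 = 28.5364 ≈ 28.536
Degrees of freedom = 3 − 1 = 2; critical value at α = 0.05 is 5.991.
Since 28.536 > 5.991, we reject the null hypothesis — the data do not fit the 1:2:1 ratio.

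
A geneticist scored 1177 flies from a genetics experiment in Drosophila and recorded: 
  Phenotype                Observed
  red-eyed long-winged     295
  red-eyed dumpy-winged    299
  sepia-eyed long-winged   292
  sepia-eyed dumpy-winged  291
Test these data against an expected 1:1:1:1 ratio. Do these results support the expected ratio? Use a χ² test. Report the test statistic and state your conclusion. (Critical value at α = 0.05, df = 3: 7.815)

0.132; consistent

The 1:1:1:1 ratio has 4 parts, so with N = 1177 the expected counts are:
  red-eyed long-winged: 1177 × 1/4 = 294.25
  red-eyed dumpy-winged: 1177 × 1/4 = 294.25
  sepia-eyed long-winged: 1177 × 1/4 = 294.25
  sepia-eyed dumpy-winged: 1177 × 1/4 = 294.25
χ² = Σ (O − E)² / E
  red-eyed long-winged: (295 − 294.25)² / 294.25 = 0.0019
  red-eyed dumpy-winged: (299 − 294.25)² / 294.25 = 0.0767
  sepia-eyed long-winged: (292 − 294.25)² / 294.25 = 0.0172
  sepia-eyed dumpy-winged: (291 − 294.25)² / 294.25 = 0.0359
χ² = 0.0019 + 0.0767 + 0.0172 + 0.0359 = 0.1317 ≈ 0.132
Degrees of freedom = 4 − 1 = 3; critical value at α = 0.05 is 7.815.
Since 0.132 < 7.815, we fail to reject the null hypothesis — the data are consistent with the 1:1:1:1 ratio.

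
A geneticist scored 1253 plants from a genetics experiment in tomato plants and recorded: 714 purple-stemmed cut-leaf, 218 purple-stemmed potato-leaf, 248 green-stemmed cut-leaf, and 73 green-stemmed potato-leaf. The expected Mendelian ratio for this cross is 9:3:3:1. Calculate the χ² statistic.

2.428

Under the 9:3:3:1 hypothesis (Σ ratio = 16, N = 1253):
  purple-stemmed cut-leaf: 1253 × 9/16 = 704.8125
  purple-stemmed potato-leaf: 1253 × 3/16 = 234.9375
  green-stemmed cut-leaf: 1253 × 3/16 = 234.9375
  green-stemmed potato-leaf: 1253 × 1/16 = 78.3125
χ² = Σ (O − E)² / E
  purple-stemmed cut-leaf: (714 − 704.8125)² / 704.8125 = 0.1198
  purple-stemmed potato-leaf: (218 − 234.9375)² / 234.9375 = 1.2211
  green-stemmed cut-leaf: (248 − 234.9375)² / 234.9375 = 0.7263
  green-stemmed potato-leaf: (73 − 78.3125)² / 78.3125 = 0.3604
χ² = 0.1198 + 1.2211 + 0.7263 + 0.3604 = 2.4276 ≈ 2.428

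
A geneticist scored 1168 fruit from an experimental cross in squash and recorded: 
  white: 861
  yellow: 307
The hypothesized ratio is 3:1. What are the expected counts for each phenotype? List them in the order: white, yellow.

876, 292

The 3:1 ratio has 4 parts, so with N = 1168 the expected counts are:
  white: 1168 × 3/4 = 876
  yellow: 1168 × 1/4 = 292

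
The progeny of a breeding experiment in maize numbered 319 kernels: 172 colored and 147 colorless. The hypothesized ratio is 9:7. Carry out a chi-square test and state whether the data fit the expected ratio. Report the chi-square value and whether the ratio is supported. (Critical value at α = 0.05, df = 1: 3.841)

0.705; consistent

Total ratio parts = 16. Expected numbers out of 319:
  colored: 319 × 9/16 = 179.4375
  colorless: 319 × 7/16 = 139.5625
χ² = Σ (O − E)² / E
  colored: (172 − 179.4375)² / 179.4375 = 0.3083
  colorless: (147 − 139.5625)² / 139.5625 = 0.3964
χ² = 0.3083 + 0.3964 = 0.7047 ≈ 0.705
Degrees of freedom = 2 − 1 = 1; critical value at α = 0.05 is 3.841.
Since 0.705 < 3.841, we fail to reject the null hypothesis — the data are consistent with the 9:7 ratio.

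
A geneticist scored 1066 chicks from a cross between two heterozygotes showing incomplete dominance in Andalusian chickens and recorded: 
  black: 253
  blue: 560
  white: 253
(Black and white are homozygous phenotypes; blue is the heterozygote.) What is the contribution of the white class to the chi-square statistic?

With incomplete dominance, a heterozygote × heterozygote cross gives a 1:2:1 phenotypic ratio.
Expected counts for N = 1066 under a 1:2:1 ratio (total parts = 4):
  black: 1066 × 1/4 = 266.5
  blue: 1066 × 2/4 = 533
  white: 1066 × 1/4 = 266.5
Contribution of white: (253 − 266.5)² / 266.5 = 0.6839

0.684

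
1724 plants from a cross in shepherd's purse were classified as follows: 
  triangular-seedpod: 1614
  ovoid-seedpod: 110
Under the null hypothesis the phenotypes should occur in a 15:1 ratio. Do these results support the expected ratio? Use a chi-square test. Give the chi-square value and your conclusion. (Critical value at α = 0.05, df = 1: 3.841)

Expected counts for N = 1724 under a 15:1 ratio (total parts = 16):
  triangular-seedpod: 1724 × 15/16 = 1616.25
  ovoid-seedpod: 1724 × 1/16 = 107.75
χ² = Σ (O − E)² / E
  triangular-seedpod: (1614 − 1616.25)² / 1616.25 = 0.0031
  ovoid-seedpod: (110 − 107.75)² / 107.75 = 0.0470
χ² = 0.0031 + 0.0470 = 0.0501 ≈ 0.050
Degrees of freedom = 2 − 1 = 1; critical value at α = 0.05 is 3.841.
Since 0.050 < 3.841, we fail to reject the null hypothesis — the data are consistent with the 15:1 ratio.

0.050; consistent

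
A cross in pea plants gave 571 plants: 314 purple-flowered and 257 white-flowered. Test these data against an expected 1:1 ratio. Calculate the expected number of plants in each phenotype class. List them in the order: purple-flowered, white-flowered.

285.5, 285.5

Total ratio parts = 2. Expected numbers out of 571:
  purple-flowered: 571 × 1/2 = 285.5
  white-flowered: 571 × 1/2 = 285.5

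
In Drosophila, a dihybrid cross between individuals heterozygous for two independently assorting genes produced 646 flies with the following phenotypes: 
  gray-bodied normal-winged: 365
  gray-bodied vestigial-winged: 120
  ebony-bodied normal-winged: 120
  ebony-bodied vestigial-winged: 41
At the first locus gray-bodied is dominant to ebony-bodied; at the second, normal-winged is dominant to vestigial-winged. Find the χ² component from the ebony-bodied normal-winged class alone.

A dihybrid F₂ with independent assortment and complete dominance at both loci gives a 9:3:3:1 phenotypic ratio.
Expected counts for N = 646 under a 9:3:3:1 ratio (total parts = 16):
  gray-bodied normal-winged: 646 × 9/16 = 363.375
  gray-bodied vestigial-winged: 646 × 3/16 = 121.125
  ebony-bodied normal-winged: 646 × 3/16 = 121.125
  ebony-bodied vestigial-winged: 646 × 1/16 = 40.375
Contribution of ebony-bodied normal-winged: (120 − 121.125)² / 121.125 = 0.0104

0.010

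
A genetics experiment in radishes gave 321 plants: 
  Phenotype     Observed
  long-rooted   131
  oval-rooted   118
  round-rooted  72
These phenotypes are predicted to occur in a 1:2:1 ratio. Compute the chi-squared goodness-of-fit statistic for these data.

44.196

Expected counts for N = 321 under a 1:2:1 ratio (total parts = 4):
  long-rooted: 321 × 1/4 = 80.25
  oval-rooted: 321 × 2/4 = 160.5
  round-rooted: 321 × 1/4 = 80.25
χ² = Σ (O − E)² / E
  long-rooted: (131 − 80.25)² / 80.25 = 32.0942
  oval-rooted: (118 − 160.5)² / 160.5 = 11.2539
  round-rooted: (72 − 80.25)² / 80.25 = 0.8481
χ² = 32.0942 + 11.2539 + 0.8481 = 44.1962 ≈ 44.196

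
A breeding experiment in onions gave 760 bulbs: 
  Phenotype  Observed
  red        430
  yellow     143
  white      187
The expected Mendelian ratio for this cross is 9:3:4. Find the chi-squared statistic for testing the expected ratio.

0.064

The 9:3:4 ratio has 16 parts, so with N = 760 the expected counts are:
  red: 760 × 9/16 = 427.5
  yellow: 760 × 3/16 = 142.5
  white: 760 × 4/16 = 190
χ² = Σ (O − E)² / E
  red: (430 − 427.5)² / 427.5 = 0.0146
  yellow: (143 − 142.5)² / 142.5 = 0.0018
  white: (187 − 190)² / 190 = 0.0474
χ² = 0.0146 + 0.0018 + 0.0474 = 0.0638 ≈ 0.064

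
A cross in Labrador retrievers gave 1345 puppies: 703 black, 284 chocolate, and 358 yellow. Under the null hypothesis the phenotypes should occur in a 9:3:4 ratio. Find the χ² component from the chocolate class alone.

Under the 9:3:4 hypothesis (Σ ratio = 16, N = 1345):
  black: 1345 × 9/16 = 756.5625
  chocolate: 1345 × 3/16 = 252.1875
  yellow: 1345 × 4/16 = 336.25
Contribution of chocolate: (284 − 252.1875)² / 252.1875 = 4.0130

4.013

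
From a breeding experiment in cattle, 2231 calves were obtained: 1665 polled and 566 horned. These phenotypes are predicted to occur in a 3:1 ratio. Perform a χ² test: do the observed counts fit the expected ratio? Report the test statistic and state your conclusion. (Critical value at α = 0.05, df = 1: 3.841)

Under the 3:1 hypothesis (Σ ratio = 4, N = 2231):
  polled: 2231 × 3/4 = 1673.25
  horned: 2231 × 1/4 = 557.75
χ² = Σ (O − E)² / E
  polled: (1665 − 1673.25)² / 1673.25 = 0.0407
  horned: (566 − 557.75)² / 557.75 = 0.1220
χ² = 0.0407 + 0.1220 = 0.1627 ≈ 0.163
Degrees of freedom = 2 − 1 = 1; critical value at α = 0.05 is 3.841.
Since 0.163 < 3.841, we fail to reject the null hypothesis — the data are consistent with the 3:1 ratio.

0.163; consistent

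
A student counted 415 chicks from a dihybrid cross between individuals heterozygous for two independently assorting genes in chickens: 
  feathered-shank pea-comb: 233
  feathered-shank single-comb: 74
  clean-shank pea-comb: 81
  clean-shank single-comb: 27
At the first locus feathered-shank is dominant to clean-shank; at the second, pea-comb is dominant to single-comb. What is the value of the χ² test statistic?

0.362

A dihybrid F₂ with independent assortment and complete dominance at both loci gives a 9:3:3:1 phenotypic ratio.
Expected counts for N = 415 under a 9:3:3:1 ratio (total parts = 16):
  feathered-shank pea-comb: 415 × 9/16 = 233.4375
  feathered-shank single-comb: 415 × 3/16 = 77.8125
  clean-shank pea-comb: 415 × 3/16 = 77.8125
  clean-shank single-comb: 415 × 1/16 = 25.9375
χ² = Σ (O − E)² / E
  feathered-shank pea-comb: (233 − 233.4375)² / 233.4375 = 0.0008
  feathered-shank single-comb: (74 − 77.8125)² / 77.8125 = 0.1868
  clean-shank pea-comb: (81 − 77.8125)² / 77.8125 = 0.1306
  clean-shank single-comb: (27 − 25.9375)² / 25.9375 = 0.0435
χ² = 0.0008 + 0.1868 + 0.1306 + 0.0435 = 0.3617 ≈ 0.362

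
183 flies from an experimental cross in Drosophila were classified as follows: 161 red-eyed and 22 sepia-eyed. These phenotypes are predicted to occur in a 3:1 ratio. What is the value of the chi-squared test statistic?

Expected counts for N = 183 under a 3:1 ratio (total parts = 4):
  red-eyed: 183 × 3/4 = 137.25
  sepia-eyed: 183 × 1/4 = 45.75
χ² = Σ (O − E)² / E
  red-eyed: (161 − 137.25)² / 137.25 = 4.1097
  sepia-eyed: (22 − 45.75)² / 45.75 = 12.3292
χ² = 4.1097 + 12.3292 = 16.4389 ≈ 16.439

16.439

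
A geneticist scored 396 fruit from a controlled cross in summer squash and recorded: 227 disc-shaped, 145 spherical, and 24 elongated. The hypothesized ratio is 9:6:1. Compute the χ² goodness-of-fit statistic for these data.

The 9:6:1 ratio has 16 parts, so with N = 396 the expected counts are:
  disc-shaped: 396 × 9/16 = 222.75
  spherical: 396 × 6/16 = 148.5
  elongated: 396 × 1/16 = 24.75
χ² = Σ (O − E)² / E
  disc-shaped: (227 − 222.75)² / 222.75 = 0.0811
  spherical: (145 − 148.5)² / 148.5 = 0.0825
  elongated: (24 − 24.75)² / 24.75 = 0.0227
χ² = 0.0811 + 0.0825 + 0.0227 = 0.1863 ≈ 0.186

0.186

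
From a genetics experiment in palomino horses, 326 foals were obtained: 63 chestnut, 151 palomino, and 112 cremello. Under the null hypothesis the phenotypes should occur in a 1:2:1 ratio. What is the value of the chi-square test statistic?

16.497

Total ratio parts = 4. Expected numbers out of 326:
  chestnut: 326 × 1/4 = 81.5
  palomino: 326 × 2/4 = 163
  cremello: 326 × 1/4 = 81.5
χ² = Σ (O − E)² / E
  chestnut: (63 − 81.5)² / 81.5 = 4.1994
  palomino: (151 − 163)² / 163 = 0.8834
  cremello: (112 − 81.5)² / 81.5 = 11.4141
χ² = 4.1994 + 0.8834 + 11.4141 = 16.4969 ≈ 16.497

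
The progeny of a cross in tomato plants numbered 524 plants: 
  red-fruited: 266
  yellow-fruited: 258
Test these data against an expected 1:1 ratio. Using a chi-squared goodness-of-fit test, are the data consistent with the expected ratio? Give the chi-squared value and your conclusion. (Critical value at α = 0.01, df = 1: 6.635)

0.122; consistent

Expected counts for N = 524 under a 1:1 ratio (total parts = 2):
  red-fruited: 524 × 1/2 = 262
  yellow-fruited: 524 × 1/2 = 262
χ² = Σ (O − E)² / E
  red-fruited: (266 − 262)² / 262 = 0.0611
  yellow-fruited: (258 − 262)² / 262 = 0.0611
χ² = 0.0611 + 0.0611 = 0.1222 ≈ 0.122
Degrees of freedom = 2 − 1 = 1; critical value at α = 0.01 is 6.635.
Since 0.122 < 6.635, we fail to reject the null hypothesis — the data are consistent with the 1:1 ratio.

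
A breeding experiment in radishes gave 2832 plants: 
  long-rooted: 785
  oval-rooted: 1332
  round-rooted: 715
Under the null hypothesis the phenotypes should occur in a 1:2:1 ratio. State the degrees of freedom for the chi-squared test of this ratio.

A goodness-of-fit test with 3 phenotype classes has df = 3 − 1 = 2.

2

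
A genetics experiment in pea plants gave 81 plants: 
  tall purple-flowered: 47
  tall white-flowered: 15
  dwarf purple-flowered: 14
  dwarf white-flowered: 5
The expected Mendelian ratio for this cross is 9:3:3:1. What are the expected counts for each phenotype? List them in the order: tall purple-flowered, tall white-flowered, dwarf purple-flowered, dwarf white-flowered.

Under the 9:3:3:1 hypothesis (Σ ratio = 16, N = 81):
  tall purple-flowered: 81 × 9/16 = 45.5625
  tall white-flowered: 81 × 3/16 = 15.1875
  dwarf purple-flowered: 81 × 3/16 = 15.1875
  dwarf white-flowered: 81 × 1/16 = 5.0625

45.5625, 15.1875, 15.1875, 5.0625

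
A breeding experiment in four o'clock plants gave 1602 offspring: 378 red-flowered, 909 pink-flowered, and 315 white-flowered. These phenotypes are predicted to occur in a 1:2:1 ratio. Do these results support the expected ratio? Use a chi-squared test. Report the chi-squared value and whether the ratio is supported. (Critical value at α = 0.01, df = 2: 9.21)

34.079; not consistent

Total ratio parts = 4. Expected numbers out of 1602:
  red-flowered: 1602 × 1/4 = 400.5
  pink-flowered: 1602 × 2/4 = 801
  white-flowered: 1602 × 1/4 = 400.5
χ² = Σ (O − E)² / E
  red-flowered: (378 − 400.5)² / 400.5 = 1.2640
  pink-flowered: (909 − 801)² / 801 = 14.5618
  white-flowered: (315 − 400.5)² / 400.5 = 18.2528
χ² = 1.2640 + 14.5618 + 18.2528 = 34.0786 ≈ 34.079
Degrees of freedom = 3 − 1 = 2; critical value at α = 0.01 is 9.21.
Since 34.079 > 9.21, we reject the null hypothesis — the data do not fit the 1:2:1 ratio.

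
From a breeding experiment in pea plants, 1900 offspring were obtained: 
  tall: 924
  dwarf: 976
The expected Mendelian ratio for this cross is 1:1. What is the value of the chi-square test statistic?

1.423

The 1:1 ratio has 2 parts, so with N = 1900 the expected counts are:
  tall: 1900 × 1/2 = 950
  dwarf: 1900 × 1/2 = 950
χ² = Σ (O − E)² / E
  tall: (924 − 950)² / 950 = 0.7116
  dwarf: (976 − 950)² / 950 = 0.7116
χ² = 0.7116 + 0.7116 = 1.4232 ≈ 1.423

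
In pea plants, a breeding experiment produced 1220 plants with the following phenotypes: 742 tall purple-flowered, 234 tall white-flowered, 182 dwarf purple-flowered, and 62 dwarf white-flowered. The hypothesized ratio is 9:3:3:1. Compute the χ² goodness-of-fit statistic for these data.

16.867

Expected counts for N = 1220 under a 9:3:3:1 ratio (total parts = 16):
  tall purple-flowered: 1220 × 9/16 = 686.25
  tall white-flowered: 1220 × 3/16 = 228.75
  dwarf purple-flowered: 1220 × 3/16 = 228.75
  dwarf white-flowered: 1220 × 1/16 = 76.25
χ² = Σ (O − E)² / E
  tall purple-flowered: (742 − 686.25)² / 686.25 = 4.5291
  tall white-flowered: (234 − 228.75)² / 228.75 = 0.1205
  dwarf purple-flowered: (182 − 228.75)² / 228.75 = 9.5544
  dwarf white-flowered: (62 − 76.25)² / 76.25 = 2.6631
χ² = 4.5291 + 0.1205 + 9.5544 + 2.6631 = 16.8671 ≈ 16.867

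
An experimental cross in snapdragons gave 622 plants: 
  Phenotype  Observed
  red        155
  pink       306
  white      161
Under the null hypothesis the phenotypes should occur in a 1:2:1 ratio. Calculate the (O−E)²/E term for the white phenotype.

The 1:2:1 ratio has 4 parts, so with N = 622 the expected counts are:
  red: 622 × 1/4 = 155.5
  pink: 622 × 2/4 = 311
  white: 622 × 1/4 = 155.5
Contribution of white: (161 − 155.5)² / 155.5 = 0.1945

0.195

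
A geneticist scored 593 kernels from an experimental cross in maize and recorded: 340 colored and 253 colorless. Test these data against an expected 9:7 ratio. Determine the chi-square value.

Total ratio parts = 16. Expected numbers out of 593:
  colored: 593 × 9/16 = 333.5625
  colorless: 593 × 7/16 = 259.4375
χ² = Σ (O − E)² / E
  colored: (340 − 333.5625)² / 333.5625 = 0.1242
  colorless: (253 − 259.4375)² / 259.4375 = 0.1597
χ² = 0.1242 + 0.1597 = 0.2839 ≈ 0.284

0.284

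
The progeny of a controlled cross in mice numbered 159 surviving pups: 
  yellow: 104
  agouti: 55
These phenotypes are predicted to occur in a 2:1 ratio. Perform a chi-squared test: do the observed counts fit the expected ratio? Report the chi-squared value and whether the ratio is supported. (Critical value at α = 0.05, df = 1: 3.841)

Under the 2:1 hypothesis (Σ ratio = 3, N = 159):
  yellow: 159 × 2/3 = 106
  agouti: 159 × 1/3 = 53
χ² = Σ (O − E)² / E
  yellow: (104 − 106)² / 106 = 0.0377
  agouti: (55 − 53)² / 53 = 0.0755
χ² = 0.0377 + 0.0755 = 0.1132 ≈ 0.113
Degrees of freedom = 2 − 1 = 1; critical value at α = 0.05 is 3.841.
Since 0.113 < 3.841, we fail to reject the null hypothesis — the data are consistent with the 2:1 ratio.

0.113; consistent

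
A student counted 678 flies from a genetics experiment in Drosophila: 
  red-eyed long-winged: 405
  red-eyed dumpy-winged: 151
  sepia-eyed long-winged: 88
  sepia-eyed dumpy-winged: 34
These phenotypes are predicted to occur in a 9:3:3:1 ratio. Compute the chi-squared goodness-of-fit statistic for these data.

19.644

Total ratio parts = 16. Expected numbers out of 678:
  red-eyed long-winged: 678 × 9/16 = 381.375
  red-eyed dumpy-winged: 678 × 3/16 = 127.125
  sepia-eyed long-winged: 678 × 3/16 = 127.125
  sepia-eyed dumpy-winged: 678 × 1/16 = 42.375
χ² = Σ (O − E)² / E
  red-eyed long-winged: (405 − 381.375)² / 381.375 = 1.4635
  red-eyed dumpy-winged: (151 − 127.125)² / 127.125 = 4.4839
  sepia-eyed long-winged: (88 − 127.125)² / 127.125 = 12.0414
  sepia-eyed dumpy-winged: (34 − 42.375)² / 42.375 = 1.6552
χ² = 1.4635 + 4.4839 + 12.0414 + 1.6552 = 19.644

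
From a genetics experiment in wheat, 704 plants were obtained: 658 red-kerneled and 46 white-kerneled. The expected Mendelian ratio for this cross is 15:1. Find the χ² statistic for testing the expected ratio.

Expected counts for N = 704 under a 15:1 ratio (total parts = 16):
  red-kerneled: 704 × 15/16 = 660
  white-kerneled: 704 × 1/16 = 44
χ² = Σ (O − E)² / E
  red-kerneled: (658 − 660)² / 660 = 0.0061
  white-kerneled: (46 − 44)² / 44 = 0.0909
χ² = 0.0061 + 0.0909 = 0.097

0.097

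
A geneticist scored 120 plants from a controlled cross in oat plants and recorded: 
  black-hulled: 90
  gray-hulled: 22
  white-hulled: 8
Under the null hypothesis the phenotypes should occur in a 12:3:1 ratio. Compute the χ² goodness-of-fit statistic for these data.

0.044

Under the 12:3:1 hypothesis (Σ ratio = 16, N = 120):
  black-hulled: 120 × 12/16 = 90
  gray-hulled: 120 × 3/16 = 22.5
  white-hulled: 120 × 1/16 = 7.5
χ² = Σ (O − E)² / E
  black-hulled: (90 − 90)² / 90 = 0.0000
  gray-hulled: (22 − 22.5)² / 22.5 = 0.0111
  white-hulled: (8 − 7.5)² / 7.5 = 0.0333
χ² = 0.0000 + 0.0111 + 0.0333 = 0.0444 ≈ 0.044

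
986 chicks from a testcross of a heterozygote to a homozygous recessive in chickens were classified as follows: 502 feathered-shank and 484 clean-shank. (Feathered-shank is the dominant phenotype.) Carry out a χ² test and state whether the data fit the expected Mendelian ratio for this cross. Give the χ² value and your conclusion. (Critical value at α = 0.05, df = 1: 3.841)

0.329; consistent

A testcross of a heterozygote (Aa × aa) gives a 1:1 phenotypic ratio.
The 1:1 ratio has 2 parts, so with N = 986 the expected counts are:
  feathered-shank: 986 × 1/2 = 493
  clean-shank: 986 × 1/2 = 493
χ² = Σ (O − E)² / E
  feathered-shank: (502 − 493)² / 493 = 0.1643
  clean-shank: (484 − 493)² / 493 = 0.1643
χ² = 0.1643 + 0.1643 = 0.3286 ≈ 0.329
Degrees of freedom = 2 − 1 = 1; critical value at α = 0.05 is 3.841.
Since 0.329 < 3.841, we fail to reject the null hypothesis — the data are consistent with the 1:1 ratio.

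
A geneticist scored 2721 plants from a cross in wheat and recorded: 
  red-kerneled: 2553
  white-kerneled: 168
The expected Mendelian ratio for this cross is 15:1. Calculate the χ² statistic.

0.027

Expected counts for N = 2721 under a 15:1 ratio (total parts = 16):
  red-kerneled: 2721 × 15/16 = 2550.9375
  white-kerneled: 2721 × 1/16 = 170.0625
χ² = Σ (O − E)² / E
  red-kerneled: (2553 − 2550.9375)² / 2550.9375 = 0.0017
  white-kerneled: (168 − 170.0625)² / 170.0625 = 0.0250
χ² = 0.0017 + 0.0250 = 0.0267 ≈ 0.027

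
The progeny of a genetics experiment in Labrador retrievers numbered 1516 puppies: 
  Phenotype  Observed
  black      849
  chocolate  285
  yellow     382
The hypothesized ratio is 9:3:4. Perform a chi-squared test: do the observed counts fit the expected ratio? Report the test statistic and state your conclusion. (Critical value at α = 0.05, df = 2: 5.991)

0.042; consistent

Under the 9:3:4 hypothesis (Σ ratio = 16, N = 1516):
  black: 1516 × 9/16 = 852.75
  chocolate: 1516 × 3/16 = 284.25
  yellow: 1516 × 4/16 = 379
χ² = Σ (O − E)² / E
  black: (849 − 852.75)² / 852.75 = 0.0165
  chocolate: (285 − 284.25)² / 284.25 = 0.0020
  yellow: (382 − 379)² / 379 = 0.0237
χ² = 0.0165 + 0.0020 + 0.0237 = 0.0422 ≈ 0.042
Degrees of freedom = 3 − 1 = 2; critical value at α = 0.05 is 5.991.
Since 0.042 < 5.991, we fail to reject the null hypothesis — the data are consistent with the 9:3:4 ratio.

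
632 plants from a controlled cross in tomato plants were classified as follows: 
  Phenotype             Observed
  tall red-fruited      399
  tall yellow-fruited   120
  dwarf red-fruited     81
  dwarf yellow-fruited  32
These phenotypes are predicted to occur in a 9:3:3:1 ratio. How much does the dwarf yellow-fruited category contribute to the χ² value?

1.424

Under the 9:3:3:1 hypothesis (Σ ratio = 16, N = 632):
  tall red-fruited: 632 × 9/16 = 355.5
  tall yellow-fruited: 632 × 3/16 = 118.5
  dwarf red-fruited: 632 × 3/16 = 118.5
  dwarf yellow-fruited: 632 × 1/16 = 39.5
Contribution of dwarf yellow-fruited: (32 − 39.5)² / 39.5 = 1.4241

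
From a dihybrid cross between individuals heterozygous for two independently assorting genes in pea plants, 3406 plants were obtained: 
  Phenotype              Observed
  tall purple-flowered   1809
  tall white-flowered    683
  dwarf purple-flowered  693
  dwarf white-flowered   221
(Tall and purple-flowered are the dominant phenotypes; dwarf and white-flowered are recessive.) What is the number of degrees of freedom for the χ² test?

A dihybrid F₂ with independent assortment and complete dominance at both loci gives a 9:3:3:1 phenotypic ratio.
A goodness-of-fit test with 4 phenotype classes has df = 4 − 1 = 3.

3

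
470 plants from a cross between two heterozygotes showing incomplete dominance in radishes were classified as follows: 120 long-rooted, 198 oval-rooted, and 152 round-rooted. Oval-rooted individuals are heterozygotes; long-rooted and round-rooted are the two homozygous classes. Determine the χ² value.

16.009

With incomplete dominance, a heterozygote × heterozygote cross gives a 1:2:1 phenotypic ratio.
The 1:2:1 ratio has 4 parts, so with N = 470 the expected counts are:
  long-rooted: 470 × 1/4 = 117.5
  oval-rooted: 470 × 2/4 = 235
  round-rooted: 470 × 1/4 = 117.5
χ² = Σ (O − E)² / E
  long-rooted: (120 − 117.5)² / 117.5 = 0.0532
  oval-rooted: (198 − 235)² / 235 = 5.8255
  round-rooted: (152 − 117.5)² / 117.5 = 10.1298
χ² = 0.0532 + 5.8255 + 10.1298 = 16.0085 ≈ 16.009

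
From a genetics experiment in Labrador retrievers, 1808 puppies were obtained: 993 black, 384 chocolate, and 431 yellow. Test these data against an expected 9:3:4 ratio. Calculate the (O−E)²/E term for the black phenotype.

The 9:3:4 ratio has 16 parts, so with N = 1808 the expected counts are:
  black: 1808 × 9/16 = 1017
  chocolate: 1808 × 3/16 = 339
  yellow: 1808 × 4/16 = 452
Contribution of black: (993 − 1017)² / 1017 = 0.5664

0.566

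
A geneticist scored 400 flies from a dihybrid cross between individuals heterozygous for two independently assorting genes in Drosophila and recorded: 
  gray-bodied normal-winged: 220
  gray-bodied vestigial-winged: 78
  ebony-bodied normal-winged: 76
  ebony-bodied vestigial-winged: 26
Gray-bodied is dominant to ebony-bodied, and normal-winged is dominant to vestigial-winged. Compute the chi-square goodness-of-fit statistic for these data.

0.284

A dihybrid F₂ with independent assortment and complete dominance at both loci gives a 9:3:3:1 phenotypic ratio.
Total ratio parts = 16. Expected numbers out of 400:
  gray-bodied normal-winged: 400 × 9/16 = 225
  gray-bodied vestigial-winged: 400 × 3/16 = 75
  ebony-bodied normal-winged: 400 × 3/16 = 75
  ebony-bodied vestigial-winged: 400 × 1/16 = 25
χ² = Σ (O − E)² / E
  gray-bodied normal-winged: (220 − 225)² / 225 = 0.1111
  gray-bodied vestigial-winged: (78 − 75)² / 75 = 0.1200
  ebony-bodied normal-winged: (76 − 75)² / 75 = 0.0133
  ebony-bodied vestigial-winged: (26 − 25)² / 25 = 0.0400
χ² = 0.1111 + 0.1200 + 0.0133 + 0.0400 = 0.2844 ≈ 0.284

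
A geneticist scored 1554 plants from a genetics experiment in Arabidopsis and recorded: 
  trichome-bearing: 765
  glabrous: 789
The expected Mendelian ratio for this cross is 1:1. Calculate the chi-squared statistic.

The 1:1 ratio has 2 parts, so with N = 1554 the expected counts are:
  trichome-bearing: 1554 × 1/2 = 777
  glabrous: 1554 × 1/2 = 777
χ² = Σ (O − E)² / E
  trichome-bearing: (765 − 777)² / 777 = 0.1853
  glabrous: (789 − 777)² / 777 = 0.1853
χ² = 0.1853 + 0.1853 = 0.3706 ≈ 0.371

0.371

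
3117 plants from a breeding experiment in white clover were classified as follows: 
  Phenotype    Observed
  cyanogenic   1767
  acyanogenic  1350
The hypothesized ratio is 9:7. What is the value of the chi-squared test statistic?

0.244

Expected counts for N = 3117 under a 9:7 ratio (total parts = 16):
  cyanogenic: 3117 × 9/16 = 1753.3125
  acyanogenic: 3117 × 7/16 = 1363.6875
χ² = Σ (O − E)² / E
  cyanogenic: (1767 − 1753.3125)² / 1753.3125 = 0.1069
  acyanogenic: (1350 − 1363.6875)² / 1363.6875 = 0.1374
χ² = 0.1069 + 0.1374 = 0.2443 ≈ 0.244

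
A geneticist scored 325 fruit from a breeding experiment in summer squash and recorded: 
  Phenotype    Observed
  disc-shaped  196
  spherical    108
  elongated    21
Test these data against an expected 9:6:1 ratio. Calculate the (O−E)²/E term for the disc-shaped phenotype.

0.951

The 9:6:1 ratio has 16 parts, so with N = 325 the expected counts are:
  disc-shaped: 325 × 9/16 = 182.8125
  spherical: 325 × 6/16 = 121.875
  elongated: 325 × 1/16 = 20.3125
Contribution of disc-shaped: (196 − 182.8125)² / 182.8125 = 0.9513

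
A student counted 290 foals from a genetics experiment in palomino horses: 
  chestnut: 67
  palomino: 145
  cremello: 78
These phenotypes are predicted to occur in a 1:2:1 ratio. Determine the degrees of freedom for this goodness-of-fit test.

2

A goodness-of-fit test with 3 phenotype classes has df = 3 − 1 = 2.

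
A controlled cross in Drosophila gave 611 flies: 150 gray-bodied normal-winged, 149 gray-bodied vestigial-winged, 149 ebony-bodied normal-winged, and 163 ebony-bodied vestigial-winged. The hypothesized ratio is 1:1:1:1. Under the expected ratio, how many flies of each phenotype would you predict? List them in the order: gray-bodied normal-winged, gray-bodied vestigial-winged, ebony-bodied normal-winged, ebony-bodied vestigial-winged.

152.75, 152.75, 152.75, 152.75

The 1:1:1:1 ratio has 4 parts, so with N = 611 the expected counts are:
  gray-bodied normal-winged: 611 × 1/4 = 152.75
  gray-bodied vestigial-winged: 611 × 1/4 = 152.75
  ebony-bodied normal-winged: 611 × 1/4 = 152.75
  ebony-bodied vestigial-winged: 611 × 1/4 = 152.75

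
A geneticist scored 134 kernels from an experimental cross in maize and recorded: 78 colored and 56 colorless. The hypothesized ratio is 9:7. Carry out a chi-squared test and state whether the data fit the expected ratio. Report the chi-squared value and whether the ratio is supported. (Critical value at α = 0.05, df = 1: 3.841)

Expected counts for N = 134 under a 9:7 ratio (total parts = 16):
  colored: 134 × 9/16 = 75.375
  colorless: 134 × 7/16 = 58.625
χ² = Σ (O − E)² / E
  colored: (78 − 75.375)² / 75.375 = 0.0914
  colorless: (56 − 58.625)² / 58.625 = 0.1175
χ² = 0.0914 + 0.1175 = 0.2089 ≈ 0.209
Degrees of freedom = 2 − 1 = 1; critical value at α = 0.05 is 3.841.
Since 0.209 < 3.841, we fail to reject the null hypothesis — the data are consistent with the 9:7 ratio.

0.209; consistent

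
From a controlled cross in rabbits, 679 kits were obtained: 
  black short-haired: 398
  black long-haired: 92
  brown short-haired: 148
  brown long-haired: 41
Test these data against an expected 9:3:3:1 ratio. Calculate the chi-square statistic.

The 9:3:3:1 ratio has 16 parts, so with N = 679 the expected counts are:
  black short-haired: 679 × 9/16 = 381.9375
  black long-haired: 679 × 3/16 = 127.3125
  brown short-haired: 679 × 3/16 = 127.3125
  brown long-haired: 679 × 1/16 = 42.4375
χ² = Σ (O − E)² / E
  black short-haired: (398 − 381.9375)² / 381.9375 = 0.6755
  black long-haired: (92 − 127.3125)² / 127.3125 = 9.7946
  brown short-haired: (148 − 127.3125)² / 127.3125 = 3.3616
  brown long-haired: (41 − 42.4375)² / 42.4375 = 0.0487
χ² = 0.6755 + 9.7946 + 3.3616 + 0.0487 = 13.8804 ≈ 13.880

13.880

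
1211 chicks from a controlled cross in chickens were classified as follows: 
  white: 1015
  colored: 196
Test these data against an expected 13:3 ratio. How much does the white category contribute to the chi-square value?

Under the 13:3 hypothesis (Σ ratio = 16, N = 1211):
  white: 1211 × 13/16 = 983.9375
  colored: 1211 × 3/16 = 227.0625
Contribution of white: (1015 − 983.9375)² / 983.9375 = 0.9806

0.981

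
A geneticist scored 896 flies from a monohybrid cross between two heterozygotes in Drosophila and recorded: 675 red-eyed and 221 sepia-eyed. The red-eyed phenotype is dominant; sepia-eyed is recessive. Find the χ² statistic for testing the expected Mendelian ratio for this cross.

For a monohybrid cross between heterozygotes with complete dominance, the expected phenotypic ratio is 3:1.
Under the 3:1 hypothesis (Σ ratio = 4, N = 896):
  red-eyed: 896 × 3/4 = 672
  sepia-eyed: 896 × 1/4 = 224
χ² = Σ (O − E)² / E
  red-eyed: (675 − 672)² / 672 = 0.0134
  sepia-eyed: (221 − 224)² / 224 = 0.0402
χ² = 0.0134 + 0.0402 = 0.0536 ≈ 0.054

0.054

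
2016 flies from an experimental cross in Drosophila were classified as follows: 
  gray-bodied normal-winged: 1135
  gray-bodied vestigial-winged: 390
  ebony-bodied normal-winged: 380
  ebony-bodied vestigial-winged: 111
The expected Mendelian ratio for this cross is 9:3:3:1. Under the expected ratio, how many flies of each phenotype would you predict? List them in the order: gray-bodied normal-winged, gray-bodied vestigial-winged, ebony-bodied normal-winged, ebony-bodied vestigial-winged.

The 9:3:3:1 ratio has 16 parts, so with N = 2016 the expected counts are:
  gray-bodied normal-winged: 2016 × 9/16 = 1134
  gray-bodied vestigial-winged: 2016 × 3/16 = 378
  ebony-bodied normal-winged: 2016 × 3/16 = 378
  ebony-bodied vestigial-winged: 2016 × 1/16 = 126

1134, 378, 378, 126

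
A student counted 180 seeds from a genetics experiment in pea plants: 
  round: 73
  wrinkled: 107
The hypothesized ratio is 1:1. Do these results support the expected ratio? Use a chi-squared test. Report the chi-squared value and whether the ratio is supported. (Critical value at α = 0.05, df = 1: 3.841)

6.422; not consistent

Under the 1:1 hypothesis (Σ ratio = 2, N = 180):
  round: 180 × 1/2 = 90
  wrinkled: 180 × 1/2 = 90
χ² = Σ (O − E)² / E
  round: (73 − 90)² / 90 = 3.2111
  wrinkled: (107 − 90)² / 90 = 3.2111
χ² = 3.2111 + 3.2111 = 6.4222 ≈ 6.422
Degrees of freedom = 2 − 1 = 1; critical value at α = 0.05 is 3.841.
Since 6.422 > 3.841, we reject the null hypothesis — the data do not fit the 1:1 ratio.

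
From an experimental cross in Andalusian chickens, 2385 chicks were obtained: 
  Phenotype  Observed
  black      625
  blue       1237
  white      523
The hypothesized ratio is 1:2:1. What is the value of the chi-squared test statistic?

12.046

Total ratio parts = 4. Expected numbers out of 2385:
  black: 2385 × 1/4 = 596.25
  blue: 2385 × 2/4 = 1192.5
  white: 2385 × 1/4 = 596.25
χ² = Σ (O − E)² / E
  black: (625 − 596.25)² / 596.25 = 1.3863
  blue: (1237 − 1192.5)² / 1192.5 = 1.6606
  white: (523 − 596.25)² / 596.25 = 8.9988
χ² = 1.3863 + 1.6606 + 8.9988 = 12.0457 ≈ 12.046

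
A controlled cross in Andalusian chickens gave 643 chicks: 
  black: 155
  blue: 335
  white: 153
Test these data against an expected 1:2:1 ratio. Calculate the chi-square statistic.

Expected counts for N = 643 under a 1:2:1 ratio (total parts = 4):
  black: 643 × 1/4 = 160.75
  blue: 643 × 2/4 = 321.5
  white: 643 × 1/4 = 160.75
χ² = Σ (O − E)² / E
  black: (155 − 160.75)² / 160.75 = 0.2057
  blue: (335 − 321.5)² / 321.5 = 0.5669
  white: (153 − 160.75)² / 160.75 = 0.3736
χ² = 0.2057 + 0.5669 + 0.3736 = 1.1462 ≈ 1.146

1.146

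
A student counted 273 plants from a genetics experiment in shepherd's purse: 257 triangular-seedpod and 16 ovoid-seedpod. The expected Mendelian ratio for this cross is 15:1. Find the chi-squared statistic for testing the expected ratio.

Total ratio parts = 16. Expected numbers out of 273:
  triangular-seedpod: 273 × 15/16 = 255.9375
  ovoid-seedpod: 273 × 1/16 = 17.0625
χ² = Σ (O − E)² / E
  triangular-seedpod: (257 − 255.9375)² / 255.9375 = 0.0044
  ovoid-seedpod: (16 − 17.0625)² / 17.0625 = 0.0662
χ² = 0.0044 + 0.0662 = 0.0706 ≈ 0.071

0.071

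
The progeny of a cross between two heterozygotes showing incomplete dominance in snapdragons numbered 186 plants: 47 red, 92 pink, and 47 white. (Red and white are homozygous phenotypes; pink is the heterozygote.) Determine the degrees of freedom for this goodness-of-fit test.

2

With incomplete dominance, a heterozygote × heterozygote cross gives a 1:2:1 phenotypic ratio.
A goodness-of-fit test with 3 phenotype classes has df = 3 − 1 = 2.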